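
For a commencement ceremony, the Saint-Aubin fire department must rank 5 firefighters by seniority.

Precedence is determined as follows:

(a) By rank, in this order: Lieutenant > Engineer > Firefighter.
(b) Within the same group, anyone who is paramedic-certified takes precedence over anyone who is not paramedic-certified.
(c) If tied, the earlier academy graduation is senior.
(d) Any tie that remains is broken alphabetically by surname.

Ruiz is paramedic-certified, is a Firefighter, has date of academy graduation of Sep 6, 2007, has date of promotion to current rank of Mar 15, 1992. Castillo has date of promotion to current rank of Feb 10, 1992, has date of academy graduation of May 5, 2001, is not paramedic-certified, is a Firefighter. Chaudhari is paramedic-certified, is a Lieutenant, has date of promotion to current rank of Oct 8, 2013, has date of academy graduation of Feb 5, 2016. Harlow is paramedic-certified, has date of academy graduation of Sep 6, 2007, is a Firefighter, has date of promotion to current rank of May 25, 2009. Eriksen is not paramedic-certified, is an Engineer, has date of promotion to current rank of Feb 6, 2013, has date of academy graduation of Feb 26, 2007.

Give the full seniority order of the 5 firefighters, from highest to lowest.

Chaudhari, Eriksen, Harlow, Ruiz, Castillo

By rank: Chaudhari (Lieutenant); then Eriksen (Engineer); then Harlow, Ruiz and Castillo (Firefighter).
Among Harlow, Ruiz and Castillo, paramedic-certified before not paramedic-certified: Harlow and Ruiz (paramedic-certified) before Castillo (not paramedic-certified).
Harlow and Ruiz both have date of academy graduation Sep 6, 2007, so the next rule applies.
Among Harlow and Ruiz, alphabetically by surname: Harlow before Ruiz.
Full order: Chaudhari, Eriksen, Harlow, Ruiz, Castillo.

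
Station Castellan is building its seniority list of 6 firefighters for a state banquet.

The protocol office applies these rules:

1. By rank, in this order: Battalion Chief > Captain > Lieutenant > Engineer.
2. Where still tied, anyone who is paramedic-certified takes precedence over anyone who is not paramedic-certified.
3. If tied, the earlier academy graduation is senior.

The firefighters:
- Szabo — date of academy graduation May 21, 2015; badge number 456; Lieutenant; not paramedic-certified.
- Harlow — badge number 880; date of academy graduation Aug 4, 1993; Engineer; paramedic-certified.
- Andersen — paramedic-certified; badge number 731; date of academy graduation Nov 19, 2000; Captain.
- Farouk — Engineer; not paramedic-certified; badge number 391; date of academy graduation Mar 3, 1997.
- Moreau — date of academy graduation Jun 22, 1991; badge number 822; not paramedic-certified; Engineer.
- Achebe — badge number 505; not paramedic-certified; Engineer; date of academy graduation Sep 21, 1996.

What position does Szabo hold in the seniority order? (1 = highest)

By rank: Andersen (Captain); then Szabo (Lieutenant); then Harlow, Moreau, Achebe and Farouk (Engineer).
Among Harlow, Moreau, Achebe and Farouk, paramedic-certified before not paramedic-certified: Harlow (paramedic-certified) before Moreau, Achebe and Farouk (not paramedic-certified).
Among Moreau, Achebe and Farouk, by date of academy graduation (earlier first): Moreau (Jun 22, 1991) before Achebe (Sep 21, 1996) before Farouk (Mar 3, 1997).
Order: Andersen, Szabo, Harlow, Moreau, Achebe, Farouk. So position 2.

2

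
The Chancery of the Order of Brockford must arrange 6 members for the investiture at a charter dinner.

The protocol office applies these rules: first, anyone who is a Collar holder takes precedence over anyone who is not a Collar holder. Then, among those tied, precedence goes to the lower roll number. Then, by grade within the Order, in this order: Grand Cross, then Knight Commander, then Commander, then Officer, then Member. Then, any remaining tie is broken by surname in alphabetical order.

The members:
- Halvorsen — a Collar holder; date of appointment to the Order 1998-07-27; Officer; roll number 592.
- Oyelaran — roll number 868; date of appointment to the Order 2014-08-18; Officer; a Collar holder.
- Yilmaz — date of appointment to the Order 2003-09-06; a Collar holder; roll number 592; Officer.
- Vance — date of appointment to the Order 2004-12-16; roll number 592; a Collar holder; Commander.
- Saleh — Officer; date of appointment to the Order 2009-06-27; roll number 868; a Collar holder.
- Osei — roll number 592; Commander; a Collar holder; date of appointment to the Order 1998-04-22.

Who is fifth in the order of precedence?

Oyelaran

By the first rule: Osei, Vance, Halvorsen, Yilmaz, Oyelaran and Saleh (each a Collar holder).
Among Osei, Vance, Halvorsen, Yilmaz, Oyelaran and Saleh, by roll number (lower first): Osei, Vance, Halvorsen and Yilmaz (592) before Oyelaran and Saleh (868).
Among Osei, Vance, Halvorsen and Yilmaz, by grade within the Order: Osei and Vance (Commander) before Halvorsen and Yilmaz (Officer).
Among Osei and Vance, alphabetically by surname: Osei before Vance.
Among Halvorsen and Yilmaz, alphabetically by surname: Halvorsen before Yilmaz.
Oyelaran and Saleh are each Officer, so the next rule applies.
Among Oyelaran and Saleh, alphabetically by surname: Oyelaran before Saleh.
Order: Osei, Vance, Halvorsen, Yilmaz, Oyelaran, Saleh.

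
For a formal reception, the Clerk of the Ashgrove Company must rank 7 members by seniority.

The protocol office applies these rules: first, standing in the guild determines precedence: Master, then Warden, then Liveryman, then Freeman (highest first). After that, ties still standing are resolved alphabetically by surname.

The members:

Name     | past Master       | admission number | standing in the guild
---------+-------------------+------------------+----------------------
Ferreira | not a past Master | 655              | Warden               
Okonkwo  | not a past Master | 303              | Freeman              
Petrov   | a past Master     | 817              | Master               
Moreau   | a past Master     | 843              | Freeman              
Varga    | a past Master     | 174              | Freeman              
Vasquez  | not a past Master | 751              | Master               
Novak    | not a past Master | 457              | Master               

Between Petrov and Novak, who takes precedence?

Novak

By standing in the guild: Novak, Petrov and Vasquez (Master); then Ferreira (Warden); then Moreau, Okonkwo and Varga (Freeman).
Among Novak, Petrov and Vasquez, alphabetically by surname: Novak before Petrov before Vasquez.
Among Moreau, Okonkwo and Varga, alphabetically by surname: Moreau before Okonkwo before Varga.
So Novak takes precedence.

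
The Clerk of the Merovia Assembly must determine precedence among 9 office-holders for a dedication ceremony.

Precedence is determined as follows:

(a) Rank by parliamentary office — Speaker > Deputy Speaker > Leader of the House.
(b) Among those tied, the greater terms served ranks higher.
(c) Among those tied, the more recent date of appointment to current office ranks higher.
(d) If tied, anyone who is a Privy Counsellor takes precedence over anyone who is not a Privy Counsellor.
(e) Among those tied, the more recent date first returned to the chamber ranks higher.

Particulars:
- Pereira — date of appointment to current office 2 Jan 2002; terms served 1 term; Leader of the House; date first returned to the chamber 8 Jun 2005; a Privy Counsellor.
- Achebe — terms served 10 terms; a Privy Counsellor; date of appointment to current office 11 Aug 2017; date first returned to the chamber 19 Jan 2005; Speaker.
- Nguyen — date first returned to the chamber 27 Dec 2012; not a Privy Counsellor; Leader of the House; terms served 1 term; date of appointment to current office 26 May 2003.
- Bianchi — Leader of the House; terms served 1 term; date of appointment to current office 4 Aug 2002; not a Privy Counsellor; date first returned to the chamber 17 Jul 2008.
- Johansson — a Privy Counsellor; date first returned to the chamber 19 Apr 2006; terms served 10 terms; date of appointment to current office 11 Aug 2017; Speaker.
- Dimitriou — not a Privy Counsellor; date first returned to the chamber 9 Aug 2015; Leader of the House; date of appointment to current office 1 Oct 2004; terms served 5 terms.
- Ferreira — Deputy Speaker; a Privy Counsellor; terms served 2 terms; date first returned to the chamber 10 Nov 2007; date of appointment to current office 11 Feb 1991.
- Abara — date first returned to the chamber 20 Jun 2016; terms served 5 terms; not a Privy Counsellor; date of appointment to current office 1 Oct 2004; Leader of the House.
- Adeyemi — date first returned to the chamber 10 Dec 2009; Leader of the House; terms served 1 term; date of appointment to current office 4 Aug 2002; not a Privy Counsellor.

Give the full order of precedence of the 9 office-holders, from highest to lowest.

By parliamentary office: Johansson and Achebe (Speaker); then Ferreira (Deputy Speaker); then Abara, Dimitriou, Nguyen, Adeyemi, Bianchi and Pereira (Leader of the House).
Johansson and Achebe both have terms served 10 terms, so the next rule applies.
Johansson and Achebe both have date of appointment to current office 11 Aug 2017, so the next rule applies.
Johansson and Achebe are each a Privy Counsellor, so the next rule applies.
Among Johansson and Achebe, by date first returned to the chamber (later first): Johansson (19 Apr 2006) before Achebe (19 Jan 2005).
Among Abara, Dimitriou, Nguyen, Adeyemi, Bianchi and Pereira, by terms served (higher first): Abara and Dimitriou (5 terms) before Nguyen, Adeyemi, Bianchi and Pereira (1 term).
Abara and Dimitriou both have date of appointment to current office 1 Oct 2004, so the next rule applies.
Abara and Dimitriou are each not a Privy Counsellor, so the next rule applies.
Among Abara and Dimitriou, by date first returned to the chamber (later first): Abara (20 Jun 2016) before Dimitriou (9 Aug 2015).
Among Nguyen, Adeyemi, Bianchi and Pereira, by date of appointment to current office (later first): Nguyen (26 May 2003) before Adeyemi and Bianchi (4 Aug 2002) before Pereira (2 Jan 2002).
Adeyemi and Bianchi are each not a Privy Counsellor, so the next rule applies.
Among Adeyemi and Bianchi, by date first returned to the chamber (later first): Adeyemi (10 Dec 2009) before Bianchi (17 Jul 2008).
Full order: Johansson, Achebe, Ferreira, Abara, Dimitriou, Nguyen, Adeyemi, Bianchi, Pereira.

Johansson, Achebe, Ferreira, Abara, Dimitriou, Nguyen, Adeyemi, Bianchi, Pereira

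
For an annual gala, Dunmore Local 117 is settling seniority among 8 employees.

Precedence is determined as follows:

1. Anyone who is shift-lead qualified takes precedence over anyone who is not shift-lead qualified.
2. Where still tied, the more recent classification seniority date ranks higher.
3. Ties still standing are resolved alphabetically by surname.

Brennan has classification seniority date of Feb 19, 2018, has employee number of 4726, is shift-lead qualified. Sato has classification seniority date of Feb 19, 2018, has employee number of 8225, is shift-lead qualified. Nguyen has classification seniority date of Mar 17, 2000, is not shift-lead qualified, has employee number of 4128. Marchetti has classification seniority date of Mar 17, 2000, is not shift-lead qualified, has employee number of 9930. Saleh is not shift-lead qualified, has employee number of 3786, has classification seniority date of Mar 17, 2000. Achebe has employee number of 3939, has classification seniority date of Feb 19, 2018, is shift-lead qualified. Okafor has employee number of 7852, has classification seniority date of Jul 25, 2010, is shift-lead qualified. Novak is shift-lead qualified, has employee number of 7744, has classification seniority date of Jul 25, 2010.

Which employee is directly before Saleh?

By the first rule: Achebe, Brennan, Sato, Novak and Okafor (each shift-lead qualified); then Marchetti, Nguyen and Saleh (each not shift-lead qualified).
Among Achebe, Brennan, Sato, Novak and Okafor, by classification seniority date (later first): Achebe, Brennan and Sato (Feb 19, 2018) before Novak and Okafor (Jul 25, 2010).
Among Achebe, Brennan and Sato, alphabetically by surname: Achebe before Brennan before Sato.
Among Novak and Okafor, alphabetically by surname: Novak before Okafor.
Marchetti, Nguyen and Saleh all have classification seniority date Mar 17, 2000, so the next rule applies.
Among Marchetti, Nguyen and Saleh, alphabetically by surname: Marchetti before Nguyen before Saleh.
Order: Achebe, Brennan, Sato, Novak, Okafor, Marchetti, Nguyen, Saleh.

Nguyen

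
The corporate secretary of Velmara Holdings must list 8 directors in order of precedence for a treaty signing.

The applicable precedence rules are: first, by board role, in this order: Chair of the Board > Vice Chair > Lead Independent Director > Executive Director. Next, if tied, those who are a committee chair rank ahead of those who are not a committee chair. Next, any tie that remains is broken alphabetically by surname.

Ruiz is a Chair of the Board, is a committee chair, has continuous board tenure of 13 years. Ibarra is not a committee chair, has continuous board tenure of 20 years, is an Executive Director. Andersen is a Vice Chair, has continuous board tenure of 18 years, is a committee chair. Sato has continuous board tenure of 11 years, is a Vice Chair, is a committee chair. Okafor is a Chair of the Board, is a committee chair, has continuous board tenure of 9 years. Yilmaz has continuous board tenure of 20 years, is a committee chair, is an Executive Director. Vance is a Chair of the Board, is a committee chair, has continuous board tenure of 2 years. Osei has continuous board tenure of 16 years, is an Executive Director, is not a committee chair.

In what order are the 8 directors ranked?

By board role: Okafor, Ruiz and Vance (Chair of the Board); then Andersen and Sato (Vice Chair); then Yilmaz, Ibarra and Osei (Executive Director).
Okafor, Ruiz and Vance are each a committee chair, so the next rule applies.
Among Okafor, Ruiz and Vance, alphabetically by surname: Okafor before Ruiz before Vance.
Andersen and Sato are each a committee chair, so the next rule applies.
Among Andersen and Sato, alphabetically by surname: Andersen before Sato.
Among Yilmaz, Ibarra and Osei, a committee chair before not a committee chair: Yilmaz (a committee chair) before Ibarra and Osei (not a committee chair).
Among Ibarra and Osei, alphabetically by surname: Ibarra before Osei.
Full order: Okafor, Ruiz, Vance, Andersen, Sato, Yilmaz, Ibarra, Osei.

Okafor, Ruiz, Vance, Andersen, Sato, Yilmaz, Ibarra, Osei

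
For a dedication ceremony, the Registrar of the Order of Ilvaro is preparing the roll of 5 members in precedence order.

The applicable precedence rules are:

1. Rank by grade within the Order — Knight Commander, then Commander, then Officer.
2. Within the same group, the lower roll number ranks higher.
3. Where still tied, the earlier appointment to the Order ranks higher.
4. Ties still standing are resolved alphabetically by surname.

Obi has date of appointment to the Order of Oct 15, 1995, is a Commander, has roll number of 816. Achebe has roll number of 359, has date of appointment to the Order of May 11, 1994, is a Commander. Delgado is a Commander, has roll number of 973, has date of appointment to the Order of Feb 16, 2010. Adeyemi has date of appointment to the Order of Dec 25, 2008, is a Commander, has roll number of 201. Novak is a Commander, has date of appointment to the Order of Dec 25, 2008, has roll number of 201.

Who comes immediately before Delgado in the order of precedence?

By grade within the Order: Adeyemi, Novak, Achebe, Obi and Delgado (Commander).
Among Adeyemi, Novak, Achebe, Obi and Delgado, by roll number (lower first): Adeyemi and Novak (201) before Achebe (359) before Obi (816) before Delgado (973).
Adeyemi and Novak both have date of appointment to the Order Dec 25, 2008, so the next rule applies.
Among Adeyemi and Novak, alphabetically by surname: Adeyemi before Novak.
Order: Adeyemi, Novak, Achebe, Obi, Delgado.

Obi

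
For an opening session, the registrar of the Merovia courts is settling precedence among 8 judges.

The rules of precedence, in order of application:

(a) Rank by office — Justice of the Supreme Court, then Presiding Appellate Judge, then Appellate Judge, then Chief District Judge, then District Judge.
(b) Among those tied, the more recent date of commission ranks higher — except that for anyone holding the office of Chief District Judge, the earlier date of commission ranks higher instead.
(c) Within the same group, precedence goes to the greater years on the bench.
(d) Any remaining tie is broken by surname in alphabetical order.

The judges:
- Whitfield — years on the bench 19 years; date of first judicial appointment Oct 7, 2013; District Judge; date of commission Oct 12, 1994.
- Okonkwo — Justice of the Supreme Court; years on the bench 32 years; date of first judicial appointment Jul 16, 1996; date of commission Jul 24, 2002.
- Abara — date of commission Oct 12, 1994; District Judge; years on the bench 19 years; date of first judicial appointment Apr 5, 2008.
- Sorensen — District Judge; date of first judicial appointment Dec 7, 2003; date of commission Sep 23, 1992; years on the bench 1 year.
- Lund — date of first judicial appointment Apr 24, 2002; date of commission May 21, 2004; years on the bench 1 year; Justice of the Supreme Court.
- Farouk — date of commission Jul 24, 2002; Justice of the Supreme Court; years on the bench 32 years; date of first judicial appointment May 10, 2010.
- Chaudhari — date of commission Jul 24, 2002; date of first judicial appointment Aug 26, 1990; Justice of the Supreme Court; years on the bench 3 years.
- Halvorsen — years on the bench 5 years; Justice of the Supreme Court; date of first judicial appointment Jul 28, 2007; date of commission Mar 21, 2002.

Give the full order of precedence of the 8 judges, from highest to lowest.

By office: Lund, Farouk, Okonkwo, Chaudhari and Halvorsen (Justice of the Supreme Court); then Abara, Whitfield and Sorensen (District Judge).
Among Lund, Farouk, Okonkwo, Chaudhari and Halvorsen, by date of commission (later first): Lund (May 21, 2004) before Farouk, Okonkwo and Chaudhari (Jul 24, 2002) before Halvorsen (Mar 21, 2002).
Among Farouk, Okonkwo and Chaudhari, by years on the bench (higher first): Farouk and Okonkwo (32 years) before Chaudhari (3 years).
Among Farouk and Okonkwo, alphabetically by surname: Farouk before Okonkwo.
Among Abara, Whitfield and Sorensen, by date of commission (later first): Abara and Whitfield (Oct 12, 1994) before Sorensen (Sep 23, 1992).
Abara and Whitfield both have years on the bench 19 years, so the next rule applies.
Among Abara and Whitfield, alphabetically by surname: Abara before Whitfield.
Full order: Lund, Farouk, Okonkwo, Chaudhari, Halvorsen, Abara, Whitfield, Sorensen.

Lund, Farouk, Okonkwo, Chaudhari, Halvorsen, Abara, Whitfield, Sorensen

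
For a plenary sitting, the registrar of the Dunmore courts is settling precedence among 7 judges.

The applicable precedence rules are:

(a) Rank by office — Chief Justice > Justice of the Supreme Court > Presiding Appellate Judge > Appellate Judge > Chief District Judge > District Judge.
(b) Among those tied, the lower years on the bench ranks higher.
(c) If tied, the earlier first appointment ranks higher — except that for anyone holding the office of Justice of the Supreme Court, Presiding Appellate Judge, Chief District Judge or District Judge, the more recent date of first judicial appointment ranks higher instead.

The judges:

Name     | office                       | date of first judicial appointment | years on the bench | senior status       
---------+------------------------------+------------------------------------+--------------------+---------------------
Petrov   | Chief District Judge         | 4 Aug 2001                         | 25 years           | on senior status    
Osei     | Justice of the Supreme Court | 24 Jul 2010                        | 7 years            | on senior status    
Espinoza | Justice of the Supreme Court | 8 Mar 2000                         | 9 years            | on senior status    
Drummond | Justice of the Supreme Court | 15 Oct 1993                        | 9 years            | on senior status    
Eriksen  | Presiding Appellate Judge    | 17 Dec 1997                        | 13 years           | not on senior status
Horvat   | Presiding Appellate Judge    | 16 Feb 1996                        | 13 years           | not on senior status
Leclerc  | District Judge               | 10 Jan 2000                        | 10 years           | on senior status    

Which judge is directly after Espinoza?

Drummond

By office: Osei, Espinoza and Drummond (Justice of the Supreme Court); then Eriksen and Horvat (Presiding Appellate Judge); then Petrov (Chief District Judge); then Leclerc (District Judge).
Among Osei, Espinoza and Drummond, by years on the bench (lower first): Osei (7 years) before Espinoza and Drummond (9 years).
Among Espinoza and Drummond, by date of first judicial appointment (later first) (reversed rule for this group): Espinoza (8 Mar 2000) before Drummond (15 Oct 1993).
Eriksen and Horvat both have years on the bench 13 years, so the next rule applies.
Among Eriksen and Horvat, by date of first judicial appointment (later first) (reversed rule for this group): Eriksen (17 Dec 1997) before Horvat (16 Feb 1996).
Order: Osei, Espinoza, Drummond, Eriksen, Horvat, Petrov, Leclerc.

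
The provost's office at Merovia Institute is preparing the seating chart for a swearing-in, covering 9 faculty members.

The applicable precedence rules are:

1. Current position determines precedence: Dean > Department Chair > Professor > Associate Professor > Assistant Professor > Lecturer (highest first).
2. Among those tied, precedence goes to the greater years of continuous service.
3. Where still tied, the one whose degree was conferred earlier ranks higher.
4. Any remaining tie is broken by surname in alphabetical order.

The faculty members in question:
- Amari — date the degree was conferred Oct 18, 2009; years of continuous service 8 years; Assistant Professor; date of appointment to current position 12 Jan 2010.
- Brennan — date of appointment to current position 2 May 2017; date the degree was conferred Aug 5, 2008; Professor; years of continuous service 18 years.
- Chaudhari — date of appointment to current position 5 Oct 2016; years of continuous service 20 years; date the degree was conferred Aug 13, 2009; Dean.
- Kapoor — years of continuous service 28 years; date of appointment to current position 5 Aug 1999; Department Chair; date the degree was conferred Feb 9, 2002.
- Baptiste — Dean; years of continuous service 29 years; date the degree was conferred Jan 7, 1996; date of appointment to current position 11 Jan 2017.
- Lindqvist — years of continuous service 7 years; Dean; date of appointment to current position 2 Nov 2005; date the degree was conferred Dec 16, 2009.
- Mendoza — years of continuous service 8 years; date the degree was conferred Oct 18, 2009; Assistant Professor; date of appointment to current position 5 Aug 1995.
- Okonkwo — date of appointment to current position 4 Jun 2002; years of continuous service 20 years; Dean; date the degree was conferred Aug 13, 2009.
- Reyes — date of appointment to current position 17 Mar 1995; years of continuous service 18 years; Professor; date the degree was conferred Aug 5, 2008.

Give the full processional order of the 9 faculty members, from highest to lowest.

By current position: Baptiste, Chaudhari, Okonkwo and Lindqvist (Dean); then Kapoor (Department Chair); then Brennan and Reyes (Professor); then Amari and Mendoza (Assistant Professor).
Among Baptiste, Chaudhari, Okonkwo and Lindqvist, by years of continuous service (higher first): Baptiste (29 years) before Chaudhari and Okonkwo (20 years) before Lindqvist (7 years).
Chaudhari and Okonkwo both have date the degree was conferred Aug 13, 2009, so the next rule applies.
Among Chaudhari and Okonkwo, alphabetically by surname: Chaudhari before Okonkwo.
Brennan and Reyes both have years of continuous service 18 years, so the next rule applies.
Brennan and Reyes both have date the degree was conferred Aug 5, 2008, so the next rule applies.
Among Brennan and Reyes, alphabetically by surname: Brennan before Reyes.
Amari and Mendoza both have years of continuous service 8 years, so the next rule applies.
Amari and Mendoza both have date the degree was conferred Oct 18, 2009, so the next rule applies.
Among Amari and Mendoza, alphabetically by surname: Amari before Mendoza.
Full order: Baptiste, Chaudhari, Okonkwo, Lindqvist, Kapoor, Brennan, Reyes, Amari, Mendoza.

Baptiste, Chaudhari, Okonkwo, Lindqvist, Kapoor, Brennan, Reyes, Amari, Mendoza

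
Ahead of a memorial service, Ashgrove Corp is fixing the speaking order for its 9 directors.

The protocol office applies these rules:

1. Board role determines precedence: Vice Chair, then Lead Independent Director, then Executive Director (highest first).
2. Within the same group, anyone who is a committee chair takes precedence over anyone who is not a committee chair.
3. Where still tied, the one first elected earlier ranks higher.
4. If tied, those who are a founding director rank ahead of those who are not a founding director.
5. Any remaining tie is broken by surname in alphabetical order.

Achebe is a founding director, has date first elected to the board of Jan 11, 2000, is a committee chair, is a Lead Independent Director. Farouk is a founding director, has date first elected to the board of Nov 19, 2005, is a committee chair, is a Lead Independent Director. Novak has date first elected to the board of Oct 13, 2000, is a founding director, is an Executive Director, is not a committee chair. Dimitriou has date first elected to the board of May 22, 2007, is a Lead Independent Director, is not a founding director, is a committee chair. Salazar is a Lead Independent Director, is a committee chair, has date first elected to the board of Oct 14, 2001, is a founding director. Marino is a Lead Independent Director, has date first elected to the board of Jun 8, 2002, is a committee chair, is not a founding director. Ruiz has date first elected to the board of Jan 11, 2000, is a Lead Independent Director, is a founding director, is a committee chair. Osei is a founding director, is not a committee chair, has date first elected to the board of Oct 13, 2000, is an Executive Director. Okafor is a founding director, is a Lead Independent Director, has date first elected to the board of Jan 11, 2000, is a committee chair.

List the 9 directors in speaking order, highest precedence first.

By board role: Achebe, Okafor, Ruiz, Salazar, Marino, Farouk and Dimitriou (Lead Independent Director); then Novak and Osei (Executive Director).
Achebe, Okafor, Ruiz, Salazar, Marino, Farouk and Dimitriou are each a committee chair, so the next rule applies.
Among Achebe, Okafor, Ruiz, Salazar, Marino, Farouk and Dimitriou, by date first elected to the board (earlier first): Achebe, Okafor and Ruiz (Jan 11, 2000) before Salazar (Oct 14, 2001) before Marino (Jun 8, 2002) before Farouk (Nov 19, 2005) before Dimitriou (May 22, 2007).
Achebe, Okafor and Ruiz are each a founding director, so the next rule applies.
Among Achebe, Okafor and Ruiz, alphabetically by surname: Achebe before Okafor before Ruiz.
Novak and Osei are each not a committee chair, so the next rule applies.
Novak and Osei both have date first elected to the board Oct 13, 2000, so the next rule applies.
Novak and Osei are each a founding director, so the next rule applies.
Among Novak and Osei, alphabetically by surname: Novak before Osei.
Full order: Achebe, Okafor, Ruiz, Salazar, Marino, Farouk, Dimitriou, Novak, Osei.

Achebe, Okafor, Ruiz, Salazar, Marino, Farouk, Dimitriou, Novak, Osei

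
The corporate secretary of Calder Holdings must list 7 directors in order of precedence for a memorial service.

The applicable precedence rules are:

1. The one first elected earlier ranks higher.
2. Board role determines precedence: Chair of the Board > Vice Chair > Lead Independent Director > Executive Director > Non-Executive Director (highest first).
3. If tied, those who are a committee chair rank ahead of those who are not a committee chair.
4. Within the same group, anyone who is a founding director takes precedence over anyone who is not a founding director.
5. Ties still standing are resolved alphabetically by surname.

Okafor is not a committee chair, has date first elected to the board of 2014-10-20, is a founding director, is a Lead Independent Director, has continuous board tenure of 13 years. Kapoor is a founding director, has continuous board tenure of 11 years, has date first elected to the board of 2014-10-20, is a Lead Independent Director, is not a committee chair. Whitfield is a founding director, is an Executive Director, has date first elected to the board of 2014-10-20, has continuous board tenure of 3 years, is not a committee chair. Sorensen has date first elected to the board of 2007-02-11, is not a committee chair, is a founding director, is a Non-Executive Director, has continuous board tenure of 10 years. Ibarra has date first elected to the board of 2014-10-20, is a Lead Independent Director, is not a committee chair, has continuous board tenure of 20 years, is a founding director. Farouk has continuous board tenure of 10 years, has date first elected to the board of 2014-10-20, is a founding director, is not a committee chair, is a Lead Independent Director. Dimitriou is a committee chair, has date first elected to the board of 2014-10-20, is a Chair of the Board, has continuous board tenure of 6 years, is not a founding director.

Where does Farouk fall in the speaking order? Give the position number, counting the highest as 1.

3

By date first elected to the board (earlier first): Sorensen (2007-02-11); then Dimitriou, Farouk, Ibarra, Kapoor, Okafor and Whitfield (each 2014-10-20).
Among Dimitriou, Farouk, Ibarra, Kapoor, Okafor and Whitfield, by board role: Dimitriou (Chair of the Board) before Farouk, Ibarra, Kapoor and Okafor (Lead Independent Director) before Whitfield (Executive Director).
Farouk, Ibarra, Kapoor and Okafor are each not a committee chair, so the next rule applies.
Farouk, Ibarra, Kapoor and Okafor are each a founding director, so the next rule applies.
Among Farouk, Ibarra, Kapoor and Okafor, alphabetically by surname: Farouk before Ibarra before Kapoor before Okafor.
Order: Sorensen, Dimitriou, Farouk, Ibarra, Kapoor, Okafor, Whitfield. So position 3.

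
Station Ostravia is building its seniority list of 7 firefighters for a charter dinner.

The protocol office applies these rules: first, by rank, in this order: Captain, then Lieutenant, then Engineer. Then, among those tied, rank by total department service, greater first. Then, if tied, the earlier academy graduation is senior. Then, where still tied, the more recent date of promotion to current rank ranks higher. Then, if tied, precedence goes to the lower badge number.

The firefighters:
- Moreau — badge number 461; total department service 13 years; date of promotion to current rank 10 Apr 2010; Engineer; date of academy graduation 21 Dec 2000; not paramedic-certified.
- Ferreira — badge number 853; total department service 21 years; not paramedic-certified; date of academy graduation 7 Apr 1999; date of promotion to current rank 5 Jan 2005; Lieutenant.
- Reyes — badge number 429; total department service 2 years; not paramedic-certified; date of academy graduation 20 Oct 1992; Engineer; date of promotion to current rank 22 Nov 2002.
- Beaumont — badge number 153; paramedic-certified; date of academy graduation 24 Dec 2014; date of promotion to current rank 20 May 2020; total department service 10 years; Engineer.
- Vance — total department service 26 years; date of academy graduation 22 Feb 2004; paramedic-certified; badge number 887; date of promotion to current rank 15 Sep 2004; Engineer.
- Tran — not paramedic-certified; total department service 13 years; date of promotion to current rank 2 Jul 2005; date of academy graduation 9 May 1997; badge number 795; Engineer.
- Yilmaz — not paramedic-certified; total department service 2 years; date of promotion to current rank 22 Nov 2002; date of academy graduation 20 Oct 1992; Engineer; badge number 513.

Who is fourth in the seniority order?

By rank: Ferreira (Lieutenant); then Vance, Tran, Moreau, Beaumont, Reyes and Yilmaz (Engineer).
Among Vance, Tran, Moreau, Beaumont, Reyes and Yilmaz, by total department service (higher first): Vance (26 years) before Tran and Moreau (13 years) before Beaumont (10 years) before Reyes and Yilmaz (2 years).
Among Tran and Moreau, by date of academy graduation (earlier first): Tran (9 May 1997) before Moreau (21 Dec 2000).
Reyes and Yilmaz both have date of academy graduation 20 Oct 1992, so the next rule applies.
Reyes and Yilmaz both have date of promotion to current rank 22 Nov 2002, so the next rule applies.
Among Reyes and Yilmaz, by badge number (lower first): Reyes (429) before Yilmaz (513).
Order: Ferreira, Vance, Tran, Moreau, Beaumont, Reyes, Yilmaz.

Moreau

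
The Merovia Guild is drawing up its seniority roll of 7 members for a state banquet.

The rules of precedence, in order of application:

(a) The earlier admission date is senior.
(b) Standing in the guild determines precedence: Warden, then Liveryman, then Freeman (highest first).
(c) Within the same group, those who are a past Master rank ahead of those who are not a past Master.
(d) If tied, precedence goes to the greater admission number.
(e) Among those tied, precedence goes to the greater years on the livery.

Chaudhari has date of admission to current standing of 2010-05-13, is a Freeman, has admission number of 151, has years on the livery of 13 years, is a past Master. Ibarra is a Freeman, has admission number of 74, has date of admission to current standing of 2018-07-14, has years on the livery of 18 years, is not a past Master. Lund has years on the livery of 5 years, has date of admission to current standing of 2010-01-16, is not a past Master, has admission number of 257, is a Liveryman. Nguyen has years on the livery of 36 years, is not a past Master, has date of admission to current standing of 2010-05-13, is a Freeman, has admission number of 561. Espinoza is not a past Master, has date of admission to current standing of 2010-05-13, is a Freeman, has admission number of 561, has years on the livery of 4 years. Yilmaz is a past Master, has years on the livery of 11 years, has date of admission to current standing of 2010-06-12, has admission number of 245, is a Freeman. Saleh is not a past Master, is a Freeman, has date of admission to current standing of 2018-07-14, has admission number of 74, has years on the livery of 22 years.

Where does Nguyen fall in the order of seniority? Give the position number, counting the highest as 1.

By date of admission to current standing (earlier first): Lund (2010-01-16); then Chaudhari, Nguyen and Espinoza (each 2010-05-13); then Yilmaz (2010-06-12); then Saleh and Ibarra (both 2018-07-14).
Chaudhari, Nguyen and Espinoza are each Freeman, so the next rule applies.
Among Chaudhari, Nguyen and Espinoza, a past Master before not a past Master: Chaudhari (a past Master) before Nguyen and Espinoza (not a past Master).
Nguyen and Espinoza both have admission number 561, so the next rule applies.
Among Nguyen and Espinoza, by years on the livery (higher first): Nguyen (36 years) before Espinoza (4 years).
Saleh and Ibarra are each Freeman, so the next rule applies.
Saleh and Ibarra are each not a past Master, so the next rule applies.
Saleh and Ibarra both have admission number 74, so the next rule applies.
Among Saleh and Ibarra, by years on the livery (higher first): Saleh (22 years) before Ibarra (18 years).
Order: Lund, Chaudhari, Nguyen, Espinoza, Yilmaz, Saleh, Ibarra. So position 3.

3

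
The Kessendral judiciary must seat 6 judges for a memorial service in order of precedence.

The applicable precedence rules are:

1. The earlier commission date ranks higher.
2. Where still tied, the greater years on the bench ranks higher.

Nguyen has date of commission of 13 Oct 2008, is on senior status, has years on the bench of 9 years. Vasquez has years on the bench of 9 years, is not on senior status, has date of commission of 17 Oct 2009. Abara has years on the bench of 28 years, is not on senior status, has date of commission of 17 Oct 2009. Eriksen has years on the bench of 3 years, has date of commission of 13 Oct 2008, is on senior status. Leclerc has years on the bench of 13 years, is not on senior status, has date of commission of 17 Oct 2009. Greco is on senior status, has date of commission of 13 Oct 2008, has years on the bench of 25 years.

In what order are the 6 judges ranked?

Greco, Nguyen, Eriksen, Abara, Leclerc, Vasquez

By date of commission (earlier first): Greco, Nguyen and Eriksen (each 13 Oct 2008); then Abara, Leclerc and Vasquez (each 17 Oct 2009).
Among Greco, Nguyen and Eriksen, by years on the bench (higher first): Greco (25 years) before Nguyen (9 years) before Eriksen (3 years).
Among Abara, Leclerc and Vasquez, by years on the bench (higher first): Abara (28 years) before Leclerc (13 years) before Vasquez (9 years).
Full order: Greco, Nguyen, Eriksen, Abara, Leclerc, Vasquez.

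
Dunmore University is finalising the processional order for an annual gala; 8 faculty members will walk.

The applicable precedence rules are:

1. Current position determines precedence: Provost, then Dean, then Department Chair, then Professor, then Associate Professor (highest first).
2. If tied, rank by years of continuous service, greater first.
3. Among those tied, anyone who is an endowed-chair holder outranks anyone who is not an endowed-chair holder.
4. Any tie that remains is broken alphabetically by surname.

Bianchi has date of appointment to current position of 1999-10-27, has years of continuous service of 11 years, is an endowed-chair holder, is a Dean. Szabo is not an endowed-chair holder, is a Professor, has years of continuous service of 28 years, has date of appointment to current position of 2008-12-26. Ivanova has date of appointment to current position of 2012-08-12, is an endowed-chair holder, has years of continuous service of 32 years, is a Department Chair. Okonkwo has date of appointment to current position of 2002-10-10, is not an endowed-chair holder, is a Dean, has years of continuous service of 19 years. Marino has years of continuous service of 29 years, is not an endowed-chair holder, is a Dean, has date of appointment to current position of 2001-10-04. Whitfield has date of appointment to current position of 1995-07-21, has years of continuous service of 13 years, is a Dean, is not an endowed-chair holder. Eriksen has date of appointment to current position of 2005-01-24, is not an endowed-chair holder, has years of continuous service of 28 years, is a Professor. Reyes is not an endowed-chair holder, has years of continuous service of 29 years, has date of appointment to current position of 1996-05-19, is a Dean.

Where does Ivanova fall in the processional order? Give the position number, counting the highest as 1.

6

By current position: Marino, Reyes, Okonkwo, Whitfield and Bianchi (Dean); then Ivanova (Department Chair); then Eriksen and Szabo (Professor).
Among Marino, Reyes, Okonkwo, Whitfield and Bianchi, by years of continuous service (higher first): Marino and Reyes (29 years) before Okonkwo (19 years) before Whitfield (13 years) before Bianchi (11 years).
Marino and Reyes are each not an endowed-chair holder, so the next rule applies.
Among Marino and Reyes, alphabetically by surname: Marino before Reyes.
Eriksen and Szabo both have years of continuous service 28 years, so the next rule applies.
Eriksen and Szabo are each not an endowed-chair holder, so the next rule applies.
Among Eriksen and Szabo, alphabetically by surname: Eriksen before Szabo.
Order: Marino, Reyes, Okonkwo, Whitfield, Bianchi, Ivanova, Eriksen, Szabo. So position 6.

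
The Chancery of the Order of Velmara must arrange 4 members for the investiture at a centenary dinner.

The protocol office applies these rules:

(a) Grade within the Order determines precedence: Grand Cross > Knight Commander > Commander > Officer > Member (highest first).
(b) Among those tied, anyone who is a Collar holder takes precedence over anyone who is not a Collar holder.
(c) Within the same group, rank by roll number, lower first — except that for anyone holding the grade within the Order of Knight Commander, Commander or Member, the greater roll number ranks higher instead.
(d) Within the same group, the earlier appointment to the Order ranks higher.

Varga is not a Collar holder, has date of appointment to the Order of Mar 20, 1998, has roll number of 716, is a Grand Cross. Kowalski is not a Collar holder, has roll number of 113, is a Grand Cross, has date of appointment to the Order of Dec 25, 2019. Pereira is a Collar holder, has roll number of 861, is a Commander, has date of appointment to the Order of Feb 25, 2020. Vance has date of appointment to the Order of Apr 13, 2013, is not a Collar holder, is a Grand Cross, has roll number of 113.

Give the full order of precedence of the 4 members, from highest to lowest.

By grade within the Order: Vance, Kowalski and Varga (Grand Cross); then Pereira (Commander).
Vance, Kowalski and Varga are each not a Collar holder, so the next rule applies.
Among Vance, Kowalski and Varga, by roll number (lower first): Vance and Kowalski (113) before Varga (716).
Among Vance and Kowalski, by date of appointment to the Order (earlier first): Vance (Apr 13, 2013) before Kowalski (Dec 25, 2019).
Full order: Vance, Kowalski, Varga, Pereira.

Vance, Kowalski, Varga, Pereira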